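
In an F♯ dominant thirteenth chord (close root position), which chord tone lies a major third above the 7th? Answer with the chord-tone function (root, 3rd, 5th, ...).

F♯ dominant thirteenth: F♯-A♯-C♯-E-G♯-D♯.
The 7th is E. A major third above E is G♯.
G♯ is the chord's 9th.

9th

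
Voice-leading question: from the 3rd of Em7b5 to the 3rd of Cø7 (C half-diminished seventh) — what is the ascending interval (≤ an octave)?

minor sixth

The 3rd of Em7b5 is G; the 3rd of Cø7 (C half-diminished seventh) is Eb.
6 letter names make it a sixth; at 8 semitones (a half step narrower than major) the quality is minor.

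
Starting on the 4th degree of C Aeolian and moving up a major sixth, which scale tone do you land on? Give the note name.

The scale is C D Eb F G Ab Bb.
The 4th degree is F; a major sixth above that is D — scale degree 2.

D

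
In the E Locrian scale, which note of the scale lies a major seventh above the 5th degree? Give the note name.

A

The scale is E F G A B♭ C D.
The 5th degree is B♭; a major seventh above that is A — scale degree 4.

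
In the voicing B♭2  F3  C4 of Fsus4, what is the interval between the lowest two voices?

Those voices are B♭2 and F3.
Counting 5 letters and 7 half steps from B♭ gives a perfect fifth.

perfect 5th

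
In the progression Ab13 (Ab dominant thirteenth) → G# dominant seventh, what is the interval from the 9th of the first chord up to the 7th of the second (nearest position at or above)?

A5

Ab13 (Ab dominant thirteenth) has Bb as its 9th, and G# dominant seventh has F# as its 7th.
From Bb to F#: 8 semitones over a fifth = augmented.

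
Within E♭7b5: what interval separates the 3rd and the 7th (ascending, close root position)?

The chord tones of E♭7b5 are E♭ G B𝄫 D♭.
So we need the interval from G up to D♭.
5 letter names make it a fifth; at 6 semitones (a half step narrower than perfect) the quality is diminished.
That tritone between 3rd and 7th is what gives the dominant seventh its pull toward resolution.

diminished fifth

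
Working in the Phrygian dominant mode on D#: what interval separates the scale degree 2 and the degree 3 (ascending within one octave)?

Spelling the Phrygian dominant mode on D#: D# E F## G# A# B C#.
Scale degree 2 = E; scale degree 3 = F##.
From E to F##: 3 semitones over a second = augmented.

augmented second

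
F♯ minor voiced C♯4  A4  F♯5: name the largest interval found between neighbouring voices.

Adjacent intervals: C♯4→A4 = minor sixth; A4→F♯5 = major sixth.
The largest is A4 to F♯5, a major sixth (9 semitones).

major 6th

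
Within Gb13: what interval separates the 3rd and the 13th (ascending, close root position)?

P11

Spelling the chord: Gb–Bb–Db–Fb–Ab–Eb.
3rd = Bb; 13th = Eb.
Counting 11 letters and 17 half steps from Bb gives a perfect eleventh.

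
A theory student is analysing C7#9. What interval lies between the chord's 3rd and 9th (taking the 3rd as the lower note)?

major seventh

C7#9 is spelled C E G B♭ D♯.
That puts E below D♯.
Counting 7 letters and 11 half steps from E gives a major seventh.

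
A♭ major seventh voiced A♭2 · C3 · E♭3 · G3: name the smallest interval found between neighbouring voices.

minor 3rd

Adjacent intervals: A♭2→C3 = major third; C3→E♭3 = minor third; E♭3→G3 = major third.
The smallest is C3 to E♭3, a minor third (3 semitones).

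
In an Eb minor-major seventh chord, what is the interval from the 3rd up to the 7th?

The chord tones of EbmM7 are Eb-Gb-Bb-D.
3rd = Gb; 7th = D.
Gb up to D is 8 semitones, a half step wider than a perfect fifth, so the interval is augmented.

augmented fifth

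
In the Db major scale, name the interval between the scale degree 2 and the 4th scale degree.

m3

The scale runs Db Eb F Gb Ab Bb C.
Scale degree 2 = Eb; degree 4 = Gb.
3 letter names make it a third; at 3 semitones (a half step narrower than major) the quality is minor.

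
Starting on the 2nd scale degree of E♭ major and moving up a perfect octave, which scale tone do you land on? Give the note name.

F

The scale is E♭ F G A♭ B♭ C D.
The 2nd scale degree is F; a perfect octave above that is F — scale degree 2.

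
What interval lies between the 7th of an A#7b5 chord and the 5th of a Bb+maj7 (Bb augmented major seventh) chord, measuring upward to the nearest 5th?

A#7b5 has G# as its 7th, and Bb+maj7 (Bb augmented major seventh) has F# as its 5th.
G# up to F# is 10 semitones, a half step narrower than a major seventh, so the interval is minor.

m7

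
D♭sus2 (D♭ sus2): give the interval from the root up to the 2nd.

major second

D♭sus2: D♭, E♭, A♭.
The root is D♭ and the 2nd is E♭.
From D♭ to E♭ is 2 semitones, exactly the major second.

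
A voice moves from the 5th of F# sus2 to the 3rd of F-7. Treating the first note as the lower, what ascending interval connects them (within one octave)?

F# sus2 has C# as its 5th, and F-7 has Ab as its 3rd.
From C# to Ab: 7 semitones over a sixth = diminished.

diminished sixth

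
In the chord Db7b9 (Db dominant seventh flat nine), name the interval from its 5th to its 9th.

diminished fifth

The chord tones of Db dominant seventh flat nine are Db-F-Ab-Cb-Ebb.
5th = Ab; 9th = Ebb.
5 letter names make it a fifth; at 6 semitones (a half step narrower than perfect) the quality is diminished.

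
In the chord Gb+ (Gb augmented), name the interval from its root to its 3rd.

major third

Gbaug is spelled Gb-Bb-D.
So we need the interval from Gb up to Bb.
Counting 3 letters and 4 half steps from Gb gives a major third.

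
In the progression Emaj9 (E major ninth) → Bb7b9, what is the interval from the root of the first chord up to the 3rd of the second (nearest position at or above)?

minor 7th

Emaj9 (E major ninth) has E as its root, and Bb7b9 has D as its 3rd.
From E to D: 10 semitones over a seventh = minor.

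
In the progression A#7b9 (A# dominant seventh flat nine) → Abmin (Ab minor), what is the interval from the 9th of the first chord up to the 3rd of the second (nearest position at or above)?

The 9th of A#7b9 (A# dominant seventh flat nine) is B; the 3rd of Abmin (Ab minor) is Cb.
From B to Cb: 0 semitones over a second = diminished.

d2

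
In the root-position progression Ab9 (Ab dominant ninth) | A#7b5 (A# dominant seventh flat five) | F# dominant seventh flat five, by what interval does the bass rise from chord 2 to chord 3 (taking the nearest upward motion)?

The roots are A# and F#.
From A# to F#: 8 semitones over a sixth = minor.

m6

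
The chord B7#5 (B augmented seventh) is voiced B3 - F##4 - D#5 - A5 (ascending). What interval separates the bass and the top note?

minor fourteenth

The outer voices are B3 and A5.
From B to A: 22 semitones over a fourteenth = minor.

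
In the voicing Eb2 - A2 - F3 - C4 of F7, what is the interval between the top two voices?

Those voices are F3 and C4.
Counting 5 letters and 7 half steps from F gives a perfect fifth.

perfect fifth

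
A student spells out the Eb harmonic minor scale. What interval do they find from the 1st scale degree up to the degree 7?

M7

The scale runs Eb F Gb Ab Bb Cb D.
That puts Eb below D.
Eb up to D spans 7 letter names and 11 semitones — a major seventh.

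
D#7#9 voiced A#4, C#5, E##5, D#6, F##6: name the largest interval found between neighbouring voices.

diminished seventh

Adjacent intervals: A#4→C#5 = minor third; C#5→E##5 = augmented third; E##5→D#6 = diminished seventh; D#6→F##6 = major third.
The largest is E##5 to D#6, a diminished seventh (9 semitones).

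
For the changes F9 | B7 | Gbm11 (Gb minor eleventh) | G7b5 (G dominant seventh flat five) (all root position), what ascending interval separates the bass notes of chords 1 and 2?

augmented fourth

The roots are F and B.
F up to B is 6 semitones, a half step wider than a perfect fourth, so the interval is augmented.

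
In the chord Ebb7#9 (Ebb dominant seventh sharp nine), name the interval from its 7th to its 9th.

augmented 3rd

The chord tones of Ebb dominant seventh sharp nine are Ebb Gb Bbb Dbb F.
That puts Dbb below F.
3 letter names make it a third; at 5 semitones (a half step wider than major) the quality is augmented.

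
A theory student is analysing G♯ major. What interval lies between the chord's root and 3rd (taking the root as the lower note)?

major third

G♯maj is spelled G♯–B♯–D♯.
That puts G♯ below B♯.
From G♯ to B♯ is 4 semitones, exactly the major third.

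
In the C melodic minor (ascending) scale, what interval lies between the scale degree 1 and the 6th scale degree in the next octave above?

major thirteenth

Spelling the C melodic minor (ascending) scale: C D Eb F G A B.
Scale degree 1 = C; degree 6 (up an octave) = A.
Counting 13 letters and 21 half steps from C gives a major thirteenth.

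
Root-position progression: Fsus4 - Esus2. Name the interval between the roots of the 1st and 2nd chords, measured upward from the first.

The roots are F and E.
F up to E spans 7 letter names and 11 semitones — a major seventh.

major seventh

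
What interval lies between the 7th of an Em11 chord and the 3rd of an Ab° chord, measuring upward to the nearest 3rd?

diminished 7th

The 7th of Em11 is D; the 3rd of Ab° is Cb.
7 letter names make it a seventh; at 9 semitones (a whole step narrower than major) the quality is diminished.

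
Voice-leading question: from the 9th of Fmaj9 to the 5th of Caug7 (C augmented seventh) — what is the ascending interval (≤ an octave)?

A1

Fmaj9 has G as its 9th, and Caug7 (C augmented seventh) has G# as its 5th.
G up to G# is 1 semitone, a half step wider than a perfect unison, so the interval is augmented.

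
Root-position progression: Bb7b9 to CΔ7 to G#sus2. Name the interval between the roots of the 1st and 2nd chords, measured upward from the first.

The roots are Bb and C.
Counting 2 letters and 2 half steps from Bb gives a major second.

major 2nd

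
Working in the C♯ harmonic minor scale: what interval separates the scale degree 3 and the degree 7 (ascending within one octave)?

augmented 5th

Spelling the C♯ harmonic minor scale: C♯ D♯ E F♯ G♯ A B♯.
So we need the interval from E up to B♯.
5 letter names make it a fifth; at 8 semitones (a half step wider than perfect) the quality is augmented.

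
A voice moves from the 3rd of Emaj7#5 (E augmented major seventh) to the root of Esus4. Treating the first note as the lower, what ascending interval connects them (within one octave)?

Emaj7#5 (E augmented major seventh) has G# as its 3rd, and Esus4 has E as its root.
From G# to E: 8 semitones over a sixth = minor.

minor sixth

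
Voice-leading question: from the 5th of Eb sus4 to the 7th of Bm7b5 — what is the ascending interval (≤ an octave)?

major seventh

The 5th of Eb sus4 is Bb; the 7th of Bm7b5 is A.
Counting 7 letters and 11 half steps from Bb gives a major seventh.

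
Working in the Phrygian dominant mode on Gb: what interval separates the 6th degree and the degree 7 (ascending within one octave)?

The scale runs Gb Abb Bb Cb Db Ebb Fb.
That puts Ebb below Fb.
Ebb up to Fb spans 2 letter names and 2 semitones — a major second.

major 2nd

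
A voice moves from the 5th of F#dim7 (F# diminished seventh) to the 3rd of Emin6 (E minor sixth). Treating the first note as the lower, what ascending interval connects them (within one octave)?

perfect fifth

F#dim7 (F# diminished seventh) has C as its 5th, and Emin6 (E minor sixth) has G as its 3rd.
Counting 5 letters and 7 half steps from C gives a perfect fifth.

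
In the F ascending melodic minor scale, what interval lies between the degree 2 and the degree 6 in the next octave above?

perfect twelfth

Spelling the F ascending melodic minor scale: F G Ab Bb C D E.
The degree 2 is G and the 6th scale degree (up an octave) is D.
From G to D is 19 semitones, exactly the perfect twelfth.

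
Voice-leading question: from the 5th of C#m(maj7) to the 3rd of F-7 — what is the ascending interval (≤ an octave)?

The 5th of C#m(maj7) is G#; the 3rd of F-7 is Ab.
From G# to Ab: 0 semitones over a second = diminished.

diminished second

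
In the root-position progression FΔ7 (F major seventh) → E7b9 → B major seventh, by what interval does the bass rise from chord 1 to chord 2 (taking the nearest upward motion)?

major seventh

The roots are F and E.
F up to E spans 7 letter names and 11 semitones — a major seventh.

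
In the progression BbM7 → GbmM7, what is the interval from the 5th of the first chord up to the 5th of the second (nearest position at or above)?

minor 6th

BbM7 has F as its 5th, and GbmM7 has Db as its 5th.
6 letter names make it a sixth; at 8 semitones (a half step narrower than major) the quality is minor.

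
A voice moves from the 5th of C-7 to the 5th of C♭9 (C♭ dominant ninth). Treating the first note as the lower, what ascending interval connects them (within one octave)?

The 5th of C-7 is G; the 5th of C♭9 (C♭ dominant ninth) is G♭.
G up to G♭ is 11 semitones, a half step narrower than a perfect octave, so the interval is diminished.

d8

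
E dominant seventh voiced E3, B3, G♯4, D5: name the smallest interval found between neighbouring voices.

diminished fifth

Adjacent intervals: E3→B3 = perfect fifth; B3→G♯4 = major sixth; G♯4→D5 = diminished fifth.
The smallest is G♯4 to D5, a diminished fifth (6 semitones).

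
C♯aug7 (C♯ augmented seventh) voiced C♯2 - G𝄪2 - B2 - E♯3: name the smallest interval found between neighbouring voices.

diminished 3rd

Adjacent intervals: C♯2→G𝄪2 = augmented fifth; G𝄪2→B2 = diminished third; B2→E♯3 = augmented fourth.
The smallest is G𝄪2 to B2, a diminished third (2 semitones).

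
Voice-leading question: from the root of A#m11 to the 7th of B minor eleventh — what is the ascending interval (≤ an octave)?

The root of A#m11 is A#; the 7th of B minor eleventh is A.
8 letter names make it an octave; at 11 semitones (a half step narrower than perfect) the quality is diminished.

diminished octave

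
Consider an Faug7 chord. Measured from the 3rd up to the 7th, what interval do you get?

diminished fifth

F augmented seventh is spelled F–A–C#–Eb.
That puts A below Eb.
A up to Eb is 6 semitones, a half step narrower than a perfect fifth, so the interval is diminished.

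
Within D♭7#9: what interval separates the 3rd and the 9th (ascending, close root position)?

major seventh

Spelling the chord: D♭–F–A♭–C♭–E.
So we need the interval from F up to E.
Counting 7 letters and 11 half steps from F gives a major seventh.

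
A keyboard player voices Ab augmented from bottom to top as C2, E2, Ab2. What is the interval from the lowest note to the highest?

The outer voices are C2 and Ab2.
6 letter names make it a sixth; at 8 semitones (a half step narrower than major) the quality is minor.

minor sixth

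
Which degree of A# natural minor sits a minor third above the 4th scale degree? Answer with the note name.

F#

The scale is A# B# C# D# E# F# G#.
The 4th scale degree is D#; a minor third above that is F# — scale degree 6.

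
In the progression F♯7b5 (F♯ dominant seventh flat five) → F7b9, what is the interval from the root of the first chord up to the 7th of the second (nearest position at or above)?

The root of F♯7b5 (F♯ dominant seventh flat five) is F♯; the 7th of F7b9 is E♭.
From F♯ to E♭: 9 semitones over a seventh = diminished.

d7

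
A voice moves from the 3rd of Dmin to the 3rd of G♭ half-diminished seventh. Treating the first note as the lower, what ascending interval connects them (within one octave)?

The 3rd of Dmin is F; the 3rd of G♭ half-diminished seventh is B𝄫.
4 letter names make it a fourth; at 4 semitones (a half step narrower than perfect) the quality is diminished.

diminished 4th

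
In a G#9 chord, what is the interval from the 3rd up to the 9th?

Spelling the chord: G#-B#-D#-F#-A#.
3rd = B#; 9th = A#.
From B# to A#: 10 semitones over a seventh = minor.

minor 7th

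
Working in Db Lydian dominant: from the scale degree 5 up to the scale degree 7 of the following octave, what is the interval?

The scale runs Db Eb F G Ab Bb Cb.
That puts Ab below Cb.
Ab up to Cb is 15 semitones, a half step narrower than a major tenth, so the interval is minor.

minor 10th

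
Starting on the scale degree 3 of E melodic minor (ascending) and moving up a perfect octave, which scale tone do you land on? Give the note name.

G

The scale is E F♯ G A B C♯ D♯.
The scale degree 3 is G; a perfect octave above that is G — scale degree 3.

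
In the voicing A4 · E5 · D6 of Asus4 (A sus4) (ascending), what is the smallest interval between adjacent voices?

perfect fifth

Adjacent intervals: A4→E5 = perfect fifth; E5→D6 = minor seventh.
The smallest is A4 to E5, a perfect fifth (7 semitones).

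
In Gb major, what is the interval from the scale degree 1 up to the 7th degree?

major seventh

The scale runs Gb Ab Bb Cb Db Eb F.
Scale degree 1 = Gb; 7th degree = F.
From Gb to F is 11 semitones, exactly the major seventh.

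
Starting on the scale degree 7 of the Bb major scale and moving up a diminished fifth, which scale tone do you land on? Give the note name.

The scale is Bb C D Eb F G A.
The scale degree 7 is A; a diminished fifth above that is Eb — scale degree 4.

Eb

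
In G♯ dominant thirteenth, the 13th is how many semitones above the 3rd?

17

The chord tones of G♯13 (G♯ dominant thirteenth) are G♯ B♯ D♯ F♯ A♯ E♯.
B♯ to E♯ is a perfect eleventh: 17 semitones.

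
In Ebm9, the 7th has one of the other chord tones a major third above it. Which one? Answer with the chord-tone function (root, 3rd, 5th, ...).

Spelling the chord: Eb, Gb, Bb, Db, F.
The 7th is Db. A major third above Db is F.
F is the chord's 9th.

9th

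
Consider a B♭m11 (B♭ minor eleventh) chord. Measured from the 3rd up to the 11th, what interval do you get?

major ninth

B♭m11 (B♭ minor eleventh): B♭, D♭, F, A♭, C, E♭.
3rd = D♭; 11th = E♭.
D♭ up to E♭ spans 9 letter names and 14 semitones — a major ninth.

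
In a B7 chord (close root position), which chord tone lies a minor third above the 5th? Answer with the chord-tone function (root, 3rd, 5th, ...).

B dominant seventh is spelled B-D♯-F♯-A.
The 5th is F♯. A minor third above F♯ is A.
A is the chord's 7th.

7th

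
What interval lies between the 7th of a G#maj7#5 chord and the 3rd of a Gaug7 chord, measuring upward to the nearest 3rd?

G#maj7#5 has F## as its 7th, and Gaug7 has B as its 3rd.
F## up to B is 4 semitones, a half step narrower than a perfect fourth, so the interval is diminished.

diminished fourth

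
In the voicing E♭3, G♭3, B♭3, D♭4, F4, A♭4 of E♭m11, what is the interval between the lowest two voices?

m3

Those voices are E♭3 and G♭3.
E♭ up to G♭ is 3 semitones, a half step narrower than a major third, so the interval is minor.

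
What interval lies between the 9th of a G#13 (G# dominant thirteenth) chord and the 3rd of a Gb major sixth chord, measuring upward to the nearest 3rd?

G#13 (G# dominant thirteenth) has A# as its 9th, and Gb major sixth has Bb as its 3rd.
2 letter names make it a second; at 0 semitones (a whole step narrower than major) the quality is diminished.

d2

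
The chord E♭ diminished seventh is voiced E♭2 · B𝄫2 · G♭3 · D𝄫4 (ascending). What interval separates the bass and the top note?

The outer voices are E♭2 and D𝄫4.
E♭ up to D𝄫 is 21 semitones, a whole step narrower than a major fourteenth, so the interval is diminished.

diminished fourteenth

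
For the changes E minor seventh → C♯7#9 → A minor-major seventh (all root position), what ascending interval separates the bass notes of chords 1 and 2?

The roots are E and C♯.
From E to C♯ is 9 semitones, exactly the major sixth.

major sixth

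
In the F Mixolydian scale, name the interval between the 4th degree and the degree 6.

F mixolydian: F G A Bb C D Eb.
That puts Bb below D.
From Bb to D is 4 semitones, exactly the major third.

major third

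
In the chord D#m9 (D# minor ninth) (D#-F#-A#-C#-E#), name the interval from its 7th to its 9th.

major 3rd

That puts C# below E#.
Counting 3 letters and 4 half steps from C# gives a major third.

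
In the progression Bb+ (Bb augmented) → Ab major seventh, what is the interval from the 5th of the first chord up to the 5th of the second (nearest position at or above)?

Bb+ (Bb augmented) has F# as its 5th, and Ab major seventh has Eb as its 5th.
From F# to Eb: 9 semitones over a seventh = diminished.

d7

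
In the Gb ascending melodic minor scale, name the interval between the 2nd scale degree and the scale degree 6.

Gb melodic minor: Gb Ab Bbb Cb Db Eb F.
2nd scale degree = Ab; degree 6 = Eb.
From Ab to Eb is 7 semitones, exactly the perfect fifth.

perfect fifth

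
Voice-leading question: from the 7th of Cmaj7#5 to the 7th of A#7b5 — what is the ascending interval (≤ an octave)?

Cmaj7#5 has B as its 7th, and A#7b5 has G# as its 7th.
From B to G# is 9 semitones, exactly the major sixth.

major 6th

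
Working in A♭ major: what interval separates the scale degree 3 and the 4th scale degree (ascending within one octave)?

minor second

A♭ major: A♭ B♭ C D♭ E♭ F G.
Scale degree 3 = C; 4th scale degree = D♭.
From C to D♭: 1 semitone over a second = minor.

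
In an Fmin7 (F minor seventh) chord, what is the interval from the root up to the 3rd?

minor third

Spelling the chord: F A♭ C E♭.
The root is F and the 3rd is A♭.
F up to A♭ is 3 semitones, a half step narrower than a major third, so the interval is minor.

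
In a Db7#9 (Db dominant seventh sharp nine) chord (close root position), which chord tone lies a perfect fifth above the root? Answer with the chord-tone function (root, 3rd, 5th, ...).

5th

Db dominant seventh sharp nine is spelled Db, F, Ab, Cb, E.
The root is Db. A perfect fifth above Db is Ab.
Ab is the chord's 5th.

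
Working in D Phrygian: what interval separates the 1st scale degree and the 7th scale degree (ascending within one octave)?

The scale runs D Eb F G A Bb C.
1st scale degree = D; scale degree 7 = C.
7 letter names make it a seventh; at 10 semitones (a half step narrower than major) the quality is minor.

m7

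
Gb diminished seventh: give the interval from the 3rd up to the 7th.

Spelling the chord: Gb, Bbb, Dbb, Fbb.
The 3rd is Bbb and the 7th is Fbb.
Bbb up to Fbb is 6 semitones, a half step narrower than a perfect fifth, so the interval is diminished.

diminished fifth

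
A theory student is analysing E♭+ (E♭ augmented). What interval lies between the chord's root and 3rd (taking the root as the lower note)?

E♭aug is spelled E♭ G B.
So we need the interval from E♭ up to G.
E♭ up to G spans 3 letter names and 4 semitones — a major third.

major third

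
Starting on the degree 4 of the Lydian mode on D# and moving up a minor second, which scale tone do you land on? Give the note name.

A#

The scale is D# E# F## G## A# B# C##.
The degree 4 is G##; a minor second above that is A# — scale degree 5.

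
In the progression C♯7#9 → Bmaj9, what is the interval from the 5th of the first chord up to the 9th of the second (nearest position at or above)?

perfect fourth

C♯7#9 has G♯ as its 5th, and Bmaj9 has C♯ as its 9th.
From G♯ to C♯ is 5 semitones, exactly the perfect fourth.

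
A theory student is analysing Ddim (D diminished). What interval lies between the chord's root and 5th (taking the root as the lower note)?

diminished fifth

D°: D, F, Ab.
So we need the interval from D up to Ab.
D up to Ab is 6 semitones, a half step narrower than a perfect fifth, so the interval is diminished.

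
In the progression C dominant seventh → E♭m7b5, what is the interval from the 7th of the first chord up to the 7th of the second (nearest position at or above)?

minor third

C dominant seventh has B♭ as its 7th, and E♭m7b5 has D♭ as its 7th.
B♭ up to D♭ is 3 semitones, a half step narrower than a major third, so the interval is minor.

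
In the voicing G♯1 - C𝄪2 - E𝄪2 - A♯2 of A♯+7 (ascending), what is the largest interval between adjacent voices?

augmented fourth

Adjacent intervals: G♯1→C𝄪2 = augmented fourth; C𝄪2→E𝄪2 = major third; E𝄪2→A♯2 = diminished fourth.
The largest is G♯1 to C𝄪2, an augmented fourth (6 semitones).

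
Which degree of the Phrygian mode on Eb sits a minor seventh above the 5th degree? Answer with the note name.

The scale is Eb Fb Gb Ab Bb Cb Db.
The 5th degree is Bb; a minor seventh above that is Ab — scale degree 4.

Ab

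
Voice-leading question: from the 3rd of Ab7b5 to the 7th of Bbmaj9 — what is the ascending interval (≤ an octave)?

major sixth

Ab7b5 has C as its 3rd, and Bbmaj9 has A as its 7th.
C up to A spans 6 letter names and 9 semitones — a major sixth.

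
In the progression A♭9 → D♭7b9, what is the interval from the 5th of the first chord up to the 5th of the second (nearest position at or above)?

A♭9 has E♭ as its 5th, and D♭7b9 has A♭ as its 5th.
Counting 4 letters and 5 half steps from E♭ gives a perfect fourth.

perfect 4th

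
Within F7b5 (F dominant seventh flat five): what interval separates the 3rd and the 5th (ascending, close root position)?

diminished 3rd

The chord tones of F dominant seventh flat five are F–A–Cb–Eb.
3rd = A; 5th = Cb.
From A to Cb: 2 semitones over a third = diminished.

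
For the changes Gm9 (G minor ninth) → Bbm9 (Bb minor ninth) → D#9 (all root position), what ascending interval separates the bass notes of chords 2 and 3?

The roots are Bb and D#.
From Bb to D#: 5 semitones over a third = augmented.

augmented 3rd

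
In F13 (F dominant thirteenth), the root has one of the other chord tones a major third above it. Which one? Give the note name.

F13 is spelled F, A, C, E♭, G, D.
The root is F. A major third above F is A.
A is the chord's 3rd.

A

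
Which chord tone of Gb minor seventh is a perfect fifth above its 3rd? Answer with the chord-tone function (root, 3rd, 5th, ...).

Gbmin7 is spelled Gb–Bbb–Db–Fb.
The 3rd is Bbb. A perfect fifth above Bbb is Fb.
Fb is the chord's 7th.

7th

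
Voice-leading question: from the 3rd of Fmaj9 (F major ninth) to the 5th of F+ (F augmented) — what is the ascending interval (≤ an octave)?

major third

The 3rd of Fmaj9 (F major ninth) is A; the 5th of F+ (F augmented) is C♯.
Counting 3 letters and 4 half steps from A gives a major third.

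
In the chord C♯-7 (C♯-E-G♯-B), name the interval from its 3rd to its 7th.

3rd = E; 7th = B.
From E to B is 7 semitones, exactly the perfect fifth.

perfect 5th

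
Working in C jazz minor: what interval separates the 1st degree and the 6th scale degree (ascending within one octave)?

Spelling C jazz minor: C D E♭ F G A B.
That puts C below A.
C up to A spans 6 letter names and 9 semitones — a major sixth.

major 6th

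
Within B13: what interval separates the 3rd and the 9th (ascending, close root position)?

The chord tones of B13 are B, D♯, F♯, A, C♯, G♯.
3rd = D♯; 9th = C♯.
7 letter names make it a seventh; at 10 semitones (a half step narrower than major) the quality is minor.

minor seventh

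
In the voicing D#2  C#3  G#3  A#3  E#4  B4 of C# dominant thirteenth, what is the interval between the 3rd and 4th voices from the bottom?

Those voices are G#3 and A#3.
G# up to A# spans 2 letter names and 2 semitones — a major second.

major second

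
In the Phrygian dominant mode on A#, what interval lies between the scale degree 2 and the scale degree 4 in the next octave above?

major tenth

A# phrygian dominant: A# B C## D# E# F# G#.
Scale degree 2 = B; 4th scale degree (up an octave) = D#.
From B to D# is 16 semitones, exactly the major tenth.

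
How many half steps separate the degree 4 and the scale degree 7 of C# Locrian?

The scale is C# D E F# G A B.
F# up to B is a perfect fourth — 5 semitones.

5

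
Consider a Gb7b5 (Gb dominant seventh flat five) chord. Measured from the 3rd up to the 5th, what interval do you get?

Spelling the chord: Gb Bb Dbb Fb.
The 3rd is Bb and the 5th is Dbb.
3 letter names make it a third; at 2 semitones (a whole step narrower than major) the quality is diminished.

diminished third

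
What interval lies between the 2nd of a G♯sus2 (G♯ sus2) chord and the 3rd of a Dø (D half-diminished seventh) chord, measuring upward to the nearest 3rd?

diminished 6th

G♯sus2 (G♯ sus2) has A♯ as its 2nd, and Dø (D half-diminished seventh) has F as its 3rd.
From A♯ to F: 7 semitones over a sixth = diminished.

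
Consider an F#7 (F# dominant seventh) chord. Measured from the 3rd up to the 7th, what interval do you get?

Spelling the chord: F#–A#–C#–E.
3rd = A#; 7th = E.
From A# to E: 6 semitones over a fifth = diminished.

diminished 5th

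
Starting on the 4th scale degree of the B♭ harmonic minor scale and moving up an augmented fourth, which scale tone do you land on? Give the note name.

A

The scale is B♭ C D♭ E♭ F G♭ A.
The 4th scale degree is E♭; an augmented fourth above that is A — scale degree 7.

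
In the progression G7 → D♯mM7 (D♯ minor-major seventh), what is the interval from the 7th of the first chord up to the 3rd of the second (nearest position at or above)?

G7 has F as its 7th, and D♯mM7 (D♯ minor-major seventh) has F♯ as its 3rd.
From F to F♯: 1 semitone over a unison = augmented.

A1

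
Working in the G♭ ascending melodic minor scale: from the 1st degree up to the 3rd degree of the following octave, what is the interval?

G♭ melodic minor: G♭ A♭ B𝄫 C♭ D♭ E♭ F.
1st degree = G♭; 3rd degree (up an octave) = B𝄫.
G♭ up to B𝄫 is 15 semitones, a half step narrower than a major tenth, so the interval is minor.

minor tenth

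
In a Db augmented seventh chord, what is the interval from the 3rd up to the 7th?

d5

Db7#5 (Db augmented seventh) is spelled Db F A Cb.
That puts F below Cb.
5 letter names make it a fifth; at 6 semitones (a half step narrower than perfect) the quality is diminished.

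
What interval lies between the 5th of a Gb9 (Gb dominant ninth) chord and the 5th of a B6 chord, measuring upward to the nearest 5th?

augmented third

Gb9 (Gb dominant ninth) has Db as its 5th, and B6 has F# as its 5th.
3 letter names make it a third; at 5 semitones (a half step wider than major) the quality is augmented.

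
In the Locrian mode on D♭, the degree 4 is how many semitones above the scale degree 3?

The scale is D♭ E𝄫 F♭ G♭ A𝄫 B𝄫 C♭.
F♭ up to G♭ is a major second — 2 semitones.

2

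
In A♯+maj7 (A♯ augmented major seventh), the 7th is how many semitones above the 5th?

Spelling the chord: A♯-C𝄪-E𝄪-G𝄪.
E𝄪 to G𝄪 is a minor third: 3 semitones.

3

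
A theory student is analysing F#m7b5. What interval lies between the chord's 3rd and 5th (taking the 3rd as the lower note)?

minor 3rd

F# half-diminished seventh: F#–A–C–E.
So we need the interval from A up to C.
From A to C: 3 semitones over a third = minor.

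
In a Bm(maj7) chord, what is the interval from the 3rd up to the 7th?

augmented fifth

The chord tones of BmM7 (B minor-major seventh) are B-D-F♯-A♯.
That puts D below A♯.
From D to A♯: 8 semitones over a fifth = augmented.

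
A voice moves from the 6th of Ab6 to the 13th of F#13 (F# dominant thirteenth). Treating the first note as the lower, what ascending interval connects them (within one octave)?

Ab6 has F as its 6th, and F#13 (F# dominant thirteenth) has D# as its 13th.
From F to D#: 10 semitones over a sixth = augmented.

A6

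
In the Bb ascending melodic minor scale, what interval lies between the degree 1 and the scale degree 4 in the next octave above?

P11

Bb melodic minor: Bb C Db Eb F G A.
The degree 1 is Bb and the 4th scale degree (up an octave) is Eb.
Counting 11 letters and 17 half steps from Bb gives a perfect eleventh.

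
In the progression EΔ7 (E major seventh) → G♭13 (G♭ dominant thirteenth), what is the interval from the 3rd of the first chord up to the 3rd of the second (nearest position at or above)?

diminished third

The 3rd of EΔ7 (E major seventh) is G♯; the 3rd of G♭13 (G♭ dominant thirteenth) is B♭.
3 letter names make it a third; at 2 semitones (a whole step narrower than major) the quality is diminished.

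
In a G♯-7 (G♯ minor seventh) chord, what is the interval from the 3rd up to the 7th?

perfect fifth

G♯m7 (G♯ minor seventh) is spelled G♯ B D♯ F♯.
So we need the interval from B up to F♯.
From B to F♯ is 7 semitones, exactly the perfect fifth.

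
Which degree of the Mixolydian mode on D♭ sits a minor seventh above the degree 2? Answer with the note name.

The scale is D♭ E♭ F G♭ A♭ B♭ C♭.
The degree 2 is E♭; a minor seventh above that is D♭ — scale degree 1.

Db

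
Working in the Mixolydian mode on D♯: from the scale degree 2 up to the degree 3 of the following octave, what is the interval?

Spelling the Mixolydian mode on D♯: D♯ E♯ F𝄪 G♯ A♯ B♯ C♯.
The scale degree 2 is E♯ and the 3rd scale degree (up an octave) is F𝄪.
From E♯ to F𝄪 is 14 semitones, exactly the major ninth.

M9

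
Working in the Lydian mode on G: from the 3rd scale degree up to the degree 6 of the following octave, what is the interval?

perfect 11th

G lydian: G A B C# D E F#.
That puts B below E.
Counting 11 letters and 17 half steps from B gives a perfect eleventh.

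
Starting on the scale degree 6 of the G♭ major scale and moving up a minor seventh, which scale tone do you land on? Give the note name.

The scale is G♭ A♭ B♭ C♭ D♭ E♭ F.
The scale degree 6 is E♭; a minor seventh above that is D♭ — scale degree 5.

Db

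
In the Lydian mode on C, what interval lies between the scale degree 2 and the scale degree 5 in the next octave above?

perfect eleventh

Spelling the Lydian mode on C: C D E F# G A B.
So we need the interval from D up to G.
D up to G spans 11 letter names and 17 semitones — a perfect eleventh.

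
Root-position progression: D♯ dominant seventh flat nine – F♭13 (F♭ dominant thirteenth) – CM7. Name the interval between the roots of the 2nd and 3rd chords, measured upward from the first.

augmented 5th

The roots are F♭ and C.
F♭ up to C is 8 semitones, a half step wider than a perfect fifth, so the interval is augmented.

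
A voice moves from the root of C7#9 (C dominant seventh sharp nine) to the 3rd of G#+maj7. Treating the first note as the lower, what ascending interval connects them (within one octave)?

The root of C7#9 (C dominant seventh sharp nine) is C; the 3rd of G#+maj7 is B#.
7 letter names make it a seventh; at 12 semitones (a half step wider than major) the quality is augmented.

A7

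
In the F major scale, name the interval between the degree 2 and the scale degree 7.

The scale runs F G A Bb C D E.
Degree 2 = G; 7th scale degree = E.
From G to E is 9 semitones, exactly the major sixth.

major sixth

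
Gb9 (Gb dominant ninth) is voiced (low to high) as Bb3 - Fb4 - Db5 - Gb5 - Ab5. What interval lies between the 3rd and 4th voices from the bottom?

Those voices are Db5 and Gb5.
From Db to Gb is 5 semitones, exactly the perfect fourth.

perfect fourth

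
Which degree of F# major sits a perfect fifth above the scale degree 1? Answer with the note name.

The scale is F# G# A# B C# D# E#.
The scale degree 1 is F#; a perfect fifth above that is C# — scale degree 5.

C#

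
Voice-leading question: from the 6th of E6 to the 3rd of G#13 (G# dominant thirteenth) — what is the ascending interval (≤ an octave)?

E6 has C# as its 6th, and G#13 (G# dominant thirteenth) has B# as its 3rd.
From C# to B# is 11 semitones, exactly the major seventh.

major 7th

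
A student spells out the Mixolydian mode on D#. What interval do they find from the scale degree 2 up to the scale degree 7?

Spelling the Mixolydian mode on D#: D# E# F## G# A# B# C#.
That puts E# below C#.
E# up to C# is 8 semitones, a half step narrower than a major sixth, so the interval is minor.

m6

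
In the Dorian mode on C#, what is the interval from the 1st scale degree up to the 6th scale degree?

The scale runs C# D# E F# G# A# B.
The 1st scale degree is C# and the scale degree 6 is A#.
From C# to A# is 9 semitones, exactly the major sixth.

major 6th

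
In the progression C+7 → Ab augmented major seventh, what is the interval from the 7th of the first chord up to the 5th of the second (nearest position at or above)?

C+7 has Bb as its 7th, and Ab augmented major seventh has E as its 5th.
Bb up to E is 6 semitones, a half step wider than a perfect fourth, so the interval is augmented.

augmented fourth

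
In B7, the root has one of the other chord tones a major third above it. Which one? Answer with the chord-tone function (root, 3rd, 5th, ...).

B dominant seventh is spelled B-D♯-F♯-A.
The root is B. A major third above B is D♯.
D♯ is the chord's 3rd.

3rd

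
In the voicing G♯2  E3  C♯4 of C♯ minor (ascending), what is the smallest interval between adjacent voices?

Adjacent intervals: G♯2→E3 = minor sixth; E3→C♯4 = major sixth.
The smallest is G♯2 to E3, a minor sixth (8 semitones).

minor 6th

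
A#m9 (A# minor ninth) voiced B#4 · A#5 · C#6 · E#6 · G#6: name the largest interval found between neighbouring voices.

Adjacent intervals: B#4→A#5 = minor seventh; A#5→C#6 = minor third; C#6→E#6 = major third; E#6→G#6 = minor third.
The largest is B#4 to A#5, a minor seventh (10 semitones).

m7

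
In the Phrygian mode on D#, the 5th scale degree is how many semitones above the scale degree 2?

The scale is D# E F# G# A# B C#.
E up to A# is an augmented fourth — 6 semitones.

6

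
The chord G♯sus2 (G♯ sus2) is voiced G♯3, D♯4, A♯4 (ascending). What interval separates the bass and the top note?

The outer voices are G♯3 and A♯4.
G♯ up to A♯ spans 9 letter names and 14 semitones — a major ninth.

M9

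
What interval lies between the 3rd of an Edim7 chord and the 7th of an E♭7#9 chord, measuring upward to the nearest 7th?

diminished fifth

Edim7 has G as its 3rd, and E♭7#9 has D♭ as its 7th.
5 letter names make it a fifth; at 6 semitones (a half step narrower than perfect) the quality is diminished.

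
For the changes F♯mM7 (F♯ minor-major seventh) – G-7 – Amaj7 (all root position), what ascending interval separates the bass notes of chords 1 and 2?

m2

The roots are F♯ and G.
F♯ up to G is 1 semitone, a half step narrower than a major second, so the interval is minor.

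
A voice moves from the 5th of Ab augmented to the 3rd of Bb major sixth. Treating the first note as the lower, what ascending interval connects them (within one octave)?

minor seventh

The 5th of Ab augmented is E; the 3rd of Bb major sixth is D.
E up to D is 10 semitones, a half step narrower than a major seventh, so the interval is minor.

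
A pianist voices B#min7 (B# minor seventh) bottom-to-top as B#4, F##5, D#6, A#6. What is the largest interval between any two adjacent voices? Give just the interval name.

Adjacent intervals: B#4→F##5 = perfect fifth; F##5→D#6 = minor sixth; D#6→A#6 = perfect fifth.
The largest is F##5 to D#6, a minor sixth (8 semitones).

minor sixth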